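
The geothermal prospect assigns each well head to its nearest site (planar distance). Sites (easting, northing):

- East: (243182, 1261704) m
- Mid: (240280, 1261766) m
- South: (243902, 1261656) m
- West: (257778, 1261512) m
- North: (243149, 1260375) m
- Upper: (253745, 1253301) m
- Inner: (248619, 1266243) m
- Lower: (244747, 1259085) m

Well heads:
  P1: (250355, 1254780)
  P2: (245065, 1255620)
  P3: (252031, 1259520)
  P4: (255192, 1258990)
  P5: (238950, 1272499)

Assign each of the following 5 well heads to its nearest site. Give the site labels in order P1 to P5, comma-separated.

Upper, Lower, West, West, Mid

P1 → Upper (d²=13679541.00)
P2 → Lower (d²=12107349.00)
P3 → West (d²=36996073.00)
P4 → West (d²=13047880.00)
P5 → Mid (d²=116966189.00)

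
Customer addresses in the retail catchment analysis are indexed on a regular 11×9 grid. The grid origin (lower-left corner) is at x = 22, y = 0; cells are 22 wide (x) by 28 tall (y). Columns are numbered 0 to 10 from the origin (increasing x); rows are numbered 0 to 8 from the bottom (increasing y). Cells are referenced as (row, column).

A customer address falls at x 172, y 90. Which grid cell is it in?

(3, 6)

Column index: ⌊(172 − 22) / 22⌋ = ⌊6.818⌋ = 6
Row offset from origin: ⌊(90 − 0) / 28⌋ = ⌊3.214⌋ = 3 → row 3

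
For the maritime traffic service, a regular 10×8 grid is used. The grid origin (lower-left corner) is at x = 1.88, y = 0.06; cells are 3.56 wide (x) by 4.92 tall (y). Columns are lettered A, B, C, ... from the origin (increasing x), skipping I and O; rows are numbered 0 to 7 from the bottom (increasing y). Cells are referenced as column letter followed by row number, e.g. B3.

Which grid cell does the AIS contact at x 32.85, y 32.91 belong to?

J6

Column index: ⌊(32.85 − 1.88) / 3.56⌋ = ⌊8.699⌋ = 8 → column J
Row offset from origin: ⌊(32.91 − 0.06) / 4.92⌋ = ⌊6.677⌋ = 6 → row 6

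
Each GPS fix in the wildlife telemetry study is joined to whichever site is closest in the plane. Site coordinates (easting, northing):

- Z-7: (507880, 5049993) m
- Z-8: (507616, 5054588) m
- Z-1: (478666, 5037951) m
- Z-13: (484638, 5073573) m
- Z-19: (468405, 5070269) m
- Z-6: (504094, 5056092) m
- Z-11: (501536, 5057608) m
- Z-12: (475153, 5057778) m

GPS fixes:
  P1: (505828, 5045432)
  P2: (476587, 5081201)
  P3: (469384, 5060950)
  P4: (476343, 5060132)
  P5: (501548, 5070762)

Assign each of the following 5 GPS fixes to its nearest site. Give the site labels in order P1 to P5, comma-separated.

Z-7, Z-13, Z-12, Z-12, Z-11

P1 → Z-7 (d²=25013425.00)
P2 → Z-13 (d²=123004985.00)
P3 → Z-12 (d²=43342945.00)
P4 → Z-12 (d²=6957416.00)
P5 → Z-11 (d²=173027860.00)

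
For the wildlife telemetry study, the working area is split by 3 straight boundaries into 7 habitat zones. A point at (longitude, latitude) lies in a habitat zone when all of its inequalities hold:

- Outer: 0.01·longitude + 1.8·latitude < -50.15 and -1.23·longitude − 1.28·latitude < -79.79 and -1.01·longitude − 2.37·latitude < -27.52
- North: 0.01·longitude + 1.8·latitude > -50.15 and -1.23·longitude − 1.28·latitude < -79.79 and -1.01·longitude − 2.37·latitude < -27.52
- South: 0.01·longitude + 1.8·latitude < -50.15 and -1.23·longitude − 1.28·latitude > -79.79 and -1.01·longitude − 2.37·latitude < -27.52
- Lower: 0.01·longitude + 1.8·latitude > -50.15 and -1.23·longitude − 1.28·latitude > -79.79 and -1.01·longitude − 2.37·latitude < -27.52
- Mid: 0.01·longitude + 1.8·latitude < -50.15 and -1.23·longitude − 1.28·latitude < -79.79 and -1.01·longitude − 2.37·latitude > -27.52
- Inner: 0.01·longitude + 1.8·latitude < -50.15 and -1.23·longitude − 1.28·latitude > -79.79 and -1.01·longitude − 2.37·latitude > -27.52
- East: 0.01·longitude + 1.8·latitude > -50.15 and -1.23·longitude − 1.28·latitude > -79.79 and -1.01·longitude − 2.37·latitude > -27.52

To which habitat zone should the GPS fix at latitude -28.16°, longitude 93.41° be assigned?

Lower

0.01·93.41 + 1.8·-28.16 = -49.754, which is > -50.15
-1.23·93.41 − 1.28·-28.16 = -78.850, which is > -79.79
-1.01·93.41 − 2.37·-28.16 = -27.605, which is < -27.52
This sign pattern matches Lower.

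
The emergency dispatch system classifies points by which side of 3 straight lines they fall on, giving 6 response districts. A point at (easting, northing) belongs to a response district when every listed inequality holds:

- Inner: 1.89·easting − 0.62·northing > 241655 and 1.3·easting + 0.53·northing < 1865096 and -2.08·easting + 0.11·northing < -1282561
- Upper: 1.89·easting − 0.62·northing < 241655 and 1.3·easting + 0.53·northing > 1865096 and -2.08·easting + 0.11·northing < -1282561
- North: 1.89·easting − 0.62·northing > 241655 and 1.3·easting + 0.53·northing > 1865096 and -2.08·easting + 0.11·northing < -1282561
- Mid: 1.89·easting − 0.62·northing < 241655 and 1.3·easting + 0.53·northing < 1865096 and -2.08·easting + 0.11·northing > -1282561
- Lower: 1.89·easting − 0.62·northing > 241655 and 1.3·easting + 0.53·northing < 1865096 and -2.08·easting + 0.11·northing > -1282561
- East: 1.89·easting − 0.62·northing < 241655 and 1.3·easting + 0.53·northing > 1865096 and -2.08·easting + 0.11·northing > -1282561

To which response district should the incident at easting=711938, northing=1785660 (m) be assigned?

Upper

1.89·711938 − 0.62·1785660 = 238453.620, which is < 241655
1.3·711938 + 0.53·1785660 = 1871919.200, which is > 1865096
-2.08·711938 + 0.11·1785660 = -1284408.440, which is < -1282561
This sign pattern matches Upper.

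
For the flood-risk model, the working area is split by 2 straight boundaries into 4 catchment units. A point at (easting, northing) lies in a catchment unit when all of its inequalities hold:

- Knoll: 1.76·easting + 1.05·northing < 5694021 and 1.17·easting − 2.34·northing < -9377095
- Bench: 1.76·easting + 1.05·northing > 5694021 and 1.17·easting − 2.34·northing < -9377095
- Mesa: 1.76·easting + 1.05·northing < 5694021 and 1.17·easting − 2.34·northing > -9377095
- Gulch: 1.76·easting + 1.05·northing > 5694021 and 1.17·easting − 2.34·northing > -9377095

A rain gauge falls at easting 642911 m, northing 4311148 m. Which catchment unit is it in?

1.76·642911 + 1.05·4311148 = 5658228.760, which is < 5694021
1.17·642911 − 2.34·4311148 = -9335880.450, which is > -9377095
This sign pattern matches Mesa.

Mesa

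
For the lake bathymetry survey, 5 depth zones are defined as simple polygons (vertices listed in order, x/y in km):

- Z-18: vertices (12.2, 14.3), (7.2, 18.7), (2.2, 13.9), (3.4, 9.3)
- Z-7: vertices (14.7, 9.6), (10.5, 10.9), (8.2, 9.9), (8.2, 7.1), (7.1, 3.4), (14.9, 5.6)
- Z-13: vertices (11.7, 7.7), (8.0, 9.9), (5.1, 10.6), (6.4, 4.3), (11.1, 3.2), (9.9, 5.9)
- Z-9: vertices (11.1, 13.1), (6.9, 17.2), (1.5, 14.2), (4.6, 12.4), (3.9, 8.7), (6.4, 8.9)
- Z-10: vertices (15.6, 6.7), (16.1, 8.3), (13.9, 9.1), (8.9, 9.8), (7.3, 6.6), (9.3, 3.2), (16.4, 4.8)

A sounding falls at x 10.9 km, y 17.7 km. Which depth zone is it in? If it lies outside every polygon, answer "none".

Cast a ray rightward from (10.9, 17.7). For each polygon, the edges (by vertex number in listed order) whose endpoints lie on opposite sides of y = 17.7, where each meets that height, and whether that is right or left of the point:
Z-18: 1–2 at x≈8.34 (left), 2–3 at x≈6.16 (left) → 0 crossings.
Z-7: no edge straddles that height → 0 crossings.
Z-13: no edge straddles that height → 0 crossings.
Z-9: no edge straddles that height → 0 crossings.
Z-10: no edge straddles that height → 0 crossings.
All counts are even, so the point lies outside every listed polygon.

none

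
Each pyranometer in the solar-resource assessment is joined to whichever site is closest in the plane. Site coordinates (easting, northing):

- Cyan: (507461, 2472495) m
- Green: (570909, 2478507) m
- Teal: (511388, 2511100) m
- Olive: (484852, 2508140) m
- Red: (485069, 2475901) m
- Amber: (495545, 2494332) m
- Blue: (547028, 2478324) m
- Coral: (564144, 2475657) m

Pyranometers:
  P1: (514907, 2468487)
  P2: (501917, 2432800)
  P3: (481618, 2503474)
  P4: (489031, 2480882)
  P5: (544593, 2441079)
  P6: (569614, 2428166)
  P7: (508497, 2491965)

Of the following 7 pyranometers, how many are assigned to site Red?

1

P1 → Cyan
P2 → Cyan
P3 → Olive
P4 → Red
P5 → Blue
P6 → Coral
P7 → Amber
1 of the 7 goes to Red.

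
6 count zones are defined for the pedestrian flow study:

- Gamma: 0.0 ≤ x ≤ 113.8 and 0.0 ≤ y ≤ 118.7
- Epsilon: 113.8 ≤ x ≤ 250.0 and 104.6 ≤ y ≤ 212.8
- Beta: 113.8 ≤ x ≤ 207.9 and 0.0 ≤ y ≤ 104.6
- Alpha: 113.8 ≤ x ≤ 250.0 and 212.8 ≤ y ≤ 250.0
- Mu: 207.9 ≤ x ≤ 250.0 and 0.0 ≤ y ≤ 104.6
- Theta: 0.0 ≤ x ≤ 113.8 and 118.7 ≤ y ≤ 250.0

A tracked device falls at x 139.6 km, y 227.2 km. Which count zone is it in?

Alpha

The point has x = 139.6 and y = 227.2.
Only Alpha satisfies 113.8 ≤ x ≤ 250.0 and 212.8 ≤ y ≤ 250.0.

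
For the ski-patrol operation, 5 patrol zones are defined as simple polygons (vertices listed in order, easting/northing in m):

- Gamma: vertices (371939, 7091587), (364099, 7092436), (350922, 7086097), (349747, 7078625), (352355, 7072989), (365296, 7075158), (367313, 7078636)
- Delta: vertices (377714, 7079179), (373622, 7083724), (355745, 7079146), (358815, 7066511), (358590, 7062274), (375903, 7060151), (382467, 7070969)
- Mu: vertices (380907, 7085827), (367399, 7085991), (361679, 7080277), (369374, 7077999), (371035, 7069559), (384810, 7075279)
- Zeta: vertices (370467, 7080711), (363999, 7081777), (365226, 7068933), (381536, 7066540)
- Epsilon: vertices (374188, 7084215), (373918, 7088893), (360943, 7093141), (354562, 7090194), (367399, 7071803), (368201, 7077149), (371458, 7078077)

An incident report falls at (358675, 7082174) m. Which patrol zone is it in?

Gamma

Cast a ray rightward from (358675, 7082174). For each polygon, the edges (by vertex number in listed order) whose endpoints lie on opposite sides of northing = 7082174, where each meets that height, and whether that is right or left of the point:
Gamma: 3–4 at easting≈350305.1 (left), 7–1 at easting≈368576.7 (right) → 1 crossing.
Delta: 1–2 at easting≈375017.5 (right), 2–3 at easting≈367569.3 (right) → 2 crossings.
Mu: 2–3 at easting≈363578.0 (right), 6–1 at easting≈382258.7 (right) → 2 crossings.
Zeta: no edge straddles that height → 0 crossings.
Epsilon: 4–5 at easting≈360160.0 (right), 7–1 at easting≈373280.2 (right) → 2 crossings.
Only Gamma has an odd count, so the point is inside Gamma.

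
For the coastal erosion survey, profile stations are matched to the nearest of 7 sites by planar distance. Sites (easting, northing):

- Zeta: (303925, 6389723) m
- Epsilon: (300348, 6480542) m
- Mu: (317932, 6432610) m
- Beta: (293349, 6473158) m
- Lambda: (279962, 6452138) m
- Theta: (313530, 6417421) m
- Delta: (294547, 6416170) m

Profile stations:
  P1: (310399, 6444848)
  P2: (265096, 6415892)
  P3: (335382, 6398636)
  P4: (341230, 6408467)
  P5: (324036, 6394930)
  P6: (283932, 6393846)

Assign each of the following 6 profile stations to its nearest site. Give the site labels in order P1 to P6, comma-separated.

P1 → Mu (d²=206514733.00)
P2 → Delta (d²=867438685.00)
P3 → Theta (d²=830386129.00)
P4 → Theta (d²=847464116.00)
P5 → Zeta (d²=431565170.00)
P6 → Zeta (d²=416719178.00)

Mu, Delta, Theta, Theta, Zeta, Zeta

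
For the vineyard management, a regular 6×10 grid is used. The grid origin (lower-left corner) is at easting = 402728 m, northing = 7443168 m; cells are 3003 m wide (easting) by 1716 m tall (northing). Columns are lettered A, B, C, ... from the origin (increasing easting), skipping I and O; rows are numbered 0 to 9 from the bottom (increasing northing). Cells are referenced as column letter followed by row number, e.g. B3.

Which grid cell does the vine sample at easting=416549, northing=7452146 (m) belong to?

Column index: ⌊(416549 − 402728) / 3003⌋ = ⌊4.602⌋ = 4 → column E
Row offset from origin: ⌊(7452146 − 7443168) / 1716⌋ = ⌊5.232⌋ = 5 → row 5

E5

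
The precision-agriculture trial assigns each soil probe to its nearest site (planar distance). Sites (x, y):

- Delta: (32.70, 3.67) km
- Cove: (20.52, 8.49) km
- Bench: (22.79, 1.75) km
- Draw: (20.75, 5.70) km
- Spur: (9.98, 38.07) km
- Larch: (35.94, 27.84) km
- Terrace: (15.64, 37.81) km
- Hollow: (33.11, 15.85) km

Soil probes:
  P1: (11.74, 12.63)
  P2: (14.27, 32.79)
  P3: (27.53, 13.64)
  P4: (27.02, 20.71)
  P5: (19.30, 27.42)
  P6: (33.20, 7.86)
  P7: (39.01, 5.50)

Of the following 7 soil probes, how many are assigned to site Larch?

0

P1 → Cove
P2 → Terrace
P3 → Hollow
P4 → Hollow
P5 → Terrace
P6 → Delta
P7 → Delta
0 of the 7 go to Larch.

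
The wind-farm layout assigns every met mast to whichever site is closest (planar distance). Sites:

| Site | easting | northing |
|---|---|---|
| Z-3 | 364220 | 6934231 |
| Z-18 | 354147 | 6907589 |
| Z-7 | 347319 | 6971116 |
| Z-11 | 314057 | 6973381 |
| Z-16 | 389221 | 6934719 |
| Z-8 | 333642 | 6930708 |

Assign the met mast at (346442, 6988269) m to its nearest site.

Squared distances to each site:
Z-3: 3236162728.000; Z-18: 6568629425.000; Z-7: 294994538.000; Z-11: 1270440769.000; Z-16: 4697645341.000; Z-8: 3477108721.000.
Minimum at Z-7.

Z-7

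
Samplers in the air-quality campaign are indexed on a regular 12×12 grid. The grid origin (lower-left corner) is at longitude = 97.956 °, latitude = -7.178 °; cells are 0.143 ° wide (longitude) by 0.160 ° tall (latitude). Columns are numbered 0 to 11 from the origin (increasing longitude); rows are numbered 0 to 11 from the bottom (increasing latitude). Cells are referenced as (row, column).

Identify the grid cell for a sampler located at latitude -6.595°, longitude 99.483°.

(3, 10)

Column index: ⌊(99.483 − 97.956) / 0.143⌋ = ⌊10.678⌋ = 10
Row offset from origin: ⌊(-6.595 − -7.178) / 0.160⌋ = ⌊3.644⌋ = 3 → row 3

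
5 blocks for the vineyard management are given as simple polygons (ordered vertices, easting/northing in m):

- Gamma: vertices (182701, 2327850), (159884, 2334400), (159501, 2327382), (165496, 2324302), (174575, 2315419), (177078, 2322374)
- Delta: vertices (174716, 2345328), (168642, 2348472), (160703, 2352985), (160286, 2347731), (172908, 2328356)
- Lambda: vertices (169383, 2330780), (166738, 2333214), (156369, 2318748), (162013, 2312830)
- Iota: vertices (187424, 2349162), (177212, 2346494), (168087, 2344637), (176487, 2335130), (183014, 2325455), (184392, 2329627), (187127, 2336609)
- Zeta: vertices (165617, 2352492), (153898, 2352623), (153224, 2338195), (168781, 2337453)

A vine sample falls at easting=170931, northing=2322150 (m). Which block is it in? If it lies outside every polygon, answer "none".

Gamma

Cast a ray rightward from (170931, 2322150). For each polygon, the edges (by vertex number in listed order) whose endpoints lie on opposite sides of northing = 2322150, where each meets that height, and whether that is right or left of the point:
Gamma: 4–5 at easting≈167695.5 (left), 5–6 at easting≈176997.4 (right) → 1 crossing.
Delta: no edge straddles that height → 0 crossings.
Lambda: 2–3 at easting≈158807.5 (left), 4–1 at easting≈165839.7 (left) → 0 crossings.
Iota: no edge straddles that height → 0 crossings.
Zeta: no edge straddles that height → 0 crossings.
Only Gamma has an odd count, so the point is inside Gamma.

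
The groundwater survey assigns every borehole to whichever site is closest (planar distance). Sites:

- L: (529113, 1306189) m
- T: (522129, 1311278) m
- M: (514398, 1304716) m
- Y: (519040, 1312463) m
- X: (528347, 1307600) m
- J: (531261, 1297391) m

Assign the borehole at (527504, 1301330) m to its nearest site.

L

Squared distances to each site:
L: 26198762.000; T: 127853329.000; M: 183232232.000; Y: 195582985.000; X: 40023549.000; J: 29630770.000.
Minimum at L.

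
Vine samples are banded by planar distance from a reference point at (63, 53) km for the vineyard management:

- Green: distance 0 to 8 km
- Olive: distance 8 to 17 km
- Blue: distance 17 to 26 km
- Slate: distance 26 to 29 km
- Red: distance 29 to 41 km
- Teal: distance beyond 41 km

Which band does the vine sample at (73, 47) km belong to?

Olive

Distance = √((73−63)² + (47−53)²) = √(100.000 + 36.000) = 11.662 km.
8 ≤ 11.662 < 17 → Olive.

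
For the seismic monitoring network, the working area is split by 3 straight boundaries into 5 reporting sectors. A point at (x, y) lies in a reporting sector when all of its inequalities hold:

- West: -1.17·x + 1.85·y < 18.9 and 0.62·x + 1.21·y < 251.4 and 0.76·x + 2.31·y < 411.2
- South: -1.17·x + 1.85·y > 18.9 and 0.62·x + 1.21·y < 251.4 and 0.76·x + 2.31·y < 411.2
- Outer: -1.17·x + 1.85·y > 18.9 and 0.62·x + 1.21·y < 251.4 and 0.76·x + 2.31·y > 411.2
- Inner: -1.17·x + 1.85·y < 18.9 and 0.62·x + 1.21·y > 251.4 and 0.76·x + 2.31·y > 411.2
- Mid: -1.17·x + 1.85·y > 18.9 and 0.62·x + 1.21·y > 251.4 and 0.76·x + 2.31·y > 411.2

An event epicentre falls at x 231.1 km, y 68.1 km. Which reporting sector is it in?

-1.17·231.1 + 1.85·68.1 = -144.402, which is < 18.9
0.62·231.1 + 1.21·68.1 = 225.683, which is < 251.4
0.76·231.1 + 2.31·68.1 = 332.947, which is < 411.2
This sign pattern matches West.

West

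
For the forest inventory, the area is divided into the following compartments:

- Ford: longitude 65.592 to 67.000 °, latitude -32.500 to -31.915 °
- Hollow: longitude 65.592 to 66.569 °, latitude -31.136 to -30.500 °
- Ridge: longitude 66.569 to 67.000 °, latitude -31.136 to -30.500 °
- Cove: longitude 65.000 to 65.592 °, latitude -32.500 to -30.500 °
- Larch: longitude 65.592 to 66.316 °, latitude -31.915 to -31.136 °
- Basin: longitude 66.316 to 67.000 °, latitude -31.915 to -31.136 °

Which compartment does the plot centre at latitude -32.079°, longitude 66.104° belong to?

Ford

The point has longitude = 66.104 and latitude = -32.079.
Only Ford satisfies 65.592 ≤ longitude ≤ 67.000 and -32.500 ≤ latitude ≤ -31.915.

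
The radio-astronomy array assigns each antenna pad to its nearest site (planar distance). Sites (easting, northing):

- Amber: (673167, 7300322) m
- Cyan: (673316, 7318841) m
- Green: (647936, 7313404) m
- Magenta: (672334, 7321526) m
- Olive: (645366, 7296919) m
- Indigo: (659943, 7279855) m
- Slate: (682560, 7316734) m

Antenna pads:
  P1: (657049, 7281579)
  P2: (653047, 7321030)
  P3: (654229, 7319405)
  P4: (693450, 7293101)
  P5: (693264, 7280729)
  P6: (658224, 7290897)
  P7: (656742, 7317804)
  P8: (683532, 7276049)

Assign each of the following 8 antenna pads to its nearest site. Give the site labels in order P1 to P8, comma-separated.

Indigo, Green, Green, Amber, Amber, Indigo, Green, Indigo

P1 → Indigo (d²=11347412.00)
P2 → Green (d²=84278197.00)
P3 → Green (d²=75613850.00)
P4 → Amber (d²=463542930.00)
P5 → Amber (d²=787775058.00)
P6 → Indigo (d²=124880725.00)
P7 → Green (d²=96905636.00)
P8 → Indigo (d²=570926557.00)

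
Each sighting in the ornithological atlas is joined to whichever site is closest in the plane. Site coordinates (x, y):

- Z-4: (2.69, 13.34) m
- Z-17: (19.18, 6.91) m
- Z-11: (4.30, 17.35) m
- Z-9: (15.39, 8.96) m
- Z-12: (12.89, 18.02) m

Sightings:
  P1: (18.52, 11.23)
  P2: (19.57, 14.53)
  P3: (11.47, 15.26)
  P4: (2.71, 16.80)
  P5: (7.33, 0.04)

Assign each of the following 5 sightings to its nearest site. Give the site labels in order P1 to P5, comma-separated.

P1 → Z-9 (d²=14.95)
P2 → Z-9 (d²=48.50)
P3 → Z-12 (d²=9.63)
P4 → Z-11 (d²=2.83)
P5 → Z-9 (d²=144.53)

Z-9, Z-9, Z-12, Z-11, Z-9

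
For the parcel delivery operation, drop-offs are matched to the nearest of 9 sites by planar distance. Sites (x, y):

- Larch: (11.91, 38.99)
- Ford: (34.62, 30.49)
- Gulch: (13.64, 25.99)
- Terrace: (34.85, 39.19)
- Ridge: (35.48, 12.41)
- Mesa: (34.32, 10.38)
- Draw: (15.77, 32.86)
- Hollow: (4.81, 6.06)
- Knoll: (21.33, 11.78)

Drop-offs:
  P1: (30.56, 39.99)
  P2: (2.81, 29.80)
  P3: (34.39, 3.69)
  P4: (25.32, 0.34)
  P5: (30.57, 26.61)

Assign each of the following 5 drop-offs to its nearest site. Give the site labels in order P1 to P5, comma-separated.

Terrace, Gulch, Mesa, Knoll, Ford

P1 → Terrace (d²=19.04)
P2 → Gulch (d²=131.81)
P3 → Mesa (d²=44.76)
P4 → Knoll (d²=146.79)
P5 → Ford (d²=31.46)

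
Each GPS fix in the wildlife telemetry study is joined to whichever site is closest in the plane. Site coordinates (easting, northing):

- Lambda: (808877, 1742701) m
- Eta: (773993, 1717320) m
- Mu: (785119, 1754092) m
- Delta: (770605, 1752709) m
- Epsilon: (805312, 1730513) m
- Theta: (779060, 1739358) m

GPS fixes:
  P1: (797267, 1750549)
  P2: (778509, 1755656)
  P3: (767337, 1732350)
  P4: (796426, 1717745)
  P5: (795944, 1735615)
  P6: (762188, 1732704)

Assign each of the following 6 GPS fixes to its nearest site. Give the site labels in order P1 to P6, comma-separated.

Mu, Mu, Theta, Epsilon, Epsilon, Theta

P1 → Mu (d²=160126753.00)
P2 → Mu (d²=46138196.00)
P3 → Theta (d²=186540793.00)
P4 → Epsilon (d²=241982820.00)
P5 → Epsilon (d²=113789828.00)
P6 → Theta (d²=328940100.00)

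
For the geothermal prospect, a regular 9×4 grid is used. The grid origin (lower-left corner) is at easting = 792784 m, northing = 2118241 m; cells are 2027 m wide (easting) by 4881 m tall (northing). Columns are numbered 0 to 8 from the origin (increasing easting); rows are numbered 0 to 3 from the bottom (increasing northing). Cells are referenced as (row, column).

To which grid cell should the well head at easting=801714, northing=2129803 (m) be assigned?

(2, 4)

Column index: ⌊(801714 − 792784) / 2027⌋ = ⌊4.406⌋ = 4
Row offset from origin: ⌊(2129803 − 2118241) / 4881⌋ = ⌊2.369⌋ = 2 → row 2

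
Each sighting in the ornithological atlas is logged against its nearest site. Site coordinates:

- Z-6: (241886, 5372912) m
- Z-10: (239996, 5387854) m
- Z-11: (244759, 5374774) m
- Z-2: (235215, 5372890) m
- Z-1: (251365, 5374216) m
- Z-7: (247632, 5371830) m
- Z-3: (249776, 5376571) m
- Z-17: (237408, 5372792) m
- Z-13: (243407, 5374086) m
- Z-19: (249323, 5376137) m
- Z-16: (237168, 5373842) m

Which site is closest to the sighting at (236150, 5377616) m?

Squared distances to each site:
Z-6: 55029312.000; Z-10: 119608360.000; Z-11: 82191845.000; Z-2: 23209301.000; Z-1: 243056225.000; Z-7: 165314120.000; Z-3: 186759901.000; Z-17: 24853540.000; Z-13: 65124949.000; Z-19: 175715370.000; Z-16: 15279400.000.
Minimum at Z-16.

Z-16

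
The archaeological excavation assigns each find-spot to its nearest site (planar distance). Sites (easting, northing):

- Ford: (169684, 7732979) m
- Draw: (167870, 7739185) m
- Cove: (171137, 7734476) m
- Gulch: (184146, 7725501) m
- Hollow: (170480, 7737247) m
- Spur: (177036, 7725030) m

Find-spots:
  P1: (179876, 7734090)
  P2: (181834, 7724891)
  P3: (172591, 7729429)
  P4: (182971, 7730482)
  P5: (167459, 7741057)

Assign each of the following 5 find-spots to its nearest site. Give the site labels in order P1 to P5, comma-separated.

P1 → Cove (d²=76519117.00)
P2 → Gulch (d²=5717444.00)
P3 → Ford (d²=21053149.00)
P4 → Gulch (d²=26190986.00)
P5 → Draw (d²=3673305.00)

Cove, Gulch, Ford, Gulch, Draw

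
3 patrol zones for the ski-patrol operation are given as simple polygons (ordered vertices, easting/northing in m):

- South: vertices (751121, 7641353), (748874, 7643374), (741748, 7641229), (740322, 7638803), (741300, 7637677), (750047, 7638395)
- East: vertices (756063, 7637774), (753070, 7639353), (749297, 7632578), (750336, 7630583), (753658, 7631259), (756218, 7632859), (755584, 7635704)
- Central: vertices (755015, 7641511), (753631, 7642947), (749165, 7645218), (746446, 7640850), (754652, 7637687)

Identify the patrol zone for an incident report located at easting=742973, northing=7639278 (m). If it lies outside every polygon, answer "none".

Cast a ray rightward from (742973, 7639278). For each polygon, the edges (by vertex number in listed order) whose endpoints lie on opposite sides of northing = 7639278, where each meets that height, and whether that is right or left of the point:
South: 3–4 at easting≈740601.2 (left), 6–1 at easting≈750367.6 (right) → 1 crossing.
East: 1–2 at easting≈753212.2 (right), 2–3 at easting≈753028.2 (right) → 2 crossings.
Central: 4–5 at easting≈750524.4 (right), 5–1 at easting≈754803.0 (right) → 2 crossings.
Only South has an odd count, so the point is inside South.

South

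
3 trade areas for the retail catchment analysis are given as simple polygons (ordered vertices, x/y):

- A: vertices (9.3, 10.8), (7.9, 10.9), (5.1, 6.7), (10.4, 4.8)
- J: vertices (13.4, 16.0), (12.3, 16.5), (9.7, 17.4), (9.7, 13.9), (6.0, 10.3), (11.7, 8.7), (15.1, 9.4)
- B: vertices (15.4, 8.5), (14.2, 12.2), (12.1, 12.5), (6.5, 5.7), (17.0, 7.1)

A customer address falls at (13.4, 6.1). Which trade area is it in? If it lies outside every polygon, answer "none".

Cast a ray rightward from (13.4, 6.1). For each polygon, the edges (by vertex number in listed order) whose endpoints lie on opposite sides of y = 6.1, where each meets that height, and whether that is right or left of the point:
A: 3–4 at x≈6.77 (left), 4–1 at x≈10.16 (left) → 0 crossings.
J: no edge straddles that height → 0 crossings.
B: 3–4 at x≈6.83 (left), 4–5 at x≈9.50 (left) → 0 crossings.
All counts are even, so the point lies outside every listed polygon.

none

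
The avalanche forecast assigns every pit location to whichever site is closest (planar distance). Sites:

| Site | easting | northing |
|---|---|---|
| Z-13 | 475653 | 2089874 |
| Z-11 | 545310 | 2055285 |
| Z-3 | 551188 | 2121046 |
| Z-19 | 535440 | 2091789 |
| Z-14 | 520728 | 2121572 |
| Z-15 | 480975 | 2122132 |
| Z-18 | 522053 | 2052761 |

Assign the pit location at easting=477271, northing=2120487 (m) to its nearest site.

Squared distances to each site:
Z-13: 939773693.000; Z-11: 8880606325.000; Z-3: 5464035370.000; Z-19: 4207207765.000; Z-14: 1889688074.000; Z-15: 16425641.000; Z-18: 6592238600.000.
Minimum at Z-15.

Z-15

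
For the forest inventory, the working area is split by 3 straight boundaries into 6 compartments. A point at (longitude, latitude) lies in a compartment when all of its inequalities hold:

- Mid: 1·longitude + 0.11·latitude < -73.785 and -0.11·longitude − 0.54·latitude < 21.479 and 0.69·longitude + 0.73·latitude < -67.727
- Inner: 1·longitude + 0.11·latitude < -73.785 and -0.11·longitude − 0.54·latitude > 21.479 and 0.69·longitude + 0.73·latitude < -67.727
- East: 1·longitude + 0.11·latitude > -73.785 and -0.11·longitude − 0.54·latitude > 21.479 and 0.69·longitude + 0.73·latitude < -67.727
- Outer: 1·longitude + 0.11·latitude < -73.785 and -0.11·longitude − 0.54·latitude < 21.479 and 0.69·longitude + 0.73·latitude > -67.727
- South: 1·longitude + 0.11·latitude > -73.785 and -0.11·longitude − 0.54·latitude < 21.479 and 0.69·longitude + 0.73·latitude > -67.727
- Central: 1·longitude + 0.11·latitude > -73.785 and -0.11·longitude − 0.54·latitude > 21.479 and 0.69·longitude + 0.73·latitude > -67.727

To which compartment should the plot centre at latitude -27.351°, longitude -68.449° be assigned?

1·-68.449 + 0.11·-27.351 = -71.458, which is > -73.785
-0.11·-68.449 − 0.54·-27.351 = 22.299, which is > 21.479
0.69·-68.449 + 0.73·-27.351 = -67.196, which is > -67.727
This sign pattern matches Central.

Central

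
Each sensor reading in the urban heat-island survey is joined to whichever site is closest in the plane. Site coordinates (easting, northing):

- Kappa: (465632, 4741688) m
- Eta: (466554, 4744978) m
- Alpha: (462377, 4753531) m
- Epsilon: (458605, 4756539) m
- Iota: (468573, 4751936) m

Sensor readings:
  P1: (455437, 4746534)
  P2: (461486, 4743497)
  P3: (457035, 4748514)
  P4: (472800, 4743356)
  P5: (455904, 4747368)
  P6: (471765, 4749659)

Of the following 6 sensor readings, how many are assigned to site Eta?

P1 → Alpha
P2 → Kappa
P3 → Alpha
P4 → Eta
P5 → Alpha
P6 → Iota
1 of the 6 goes to Eta.

1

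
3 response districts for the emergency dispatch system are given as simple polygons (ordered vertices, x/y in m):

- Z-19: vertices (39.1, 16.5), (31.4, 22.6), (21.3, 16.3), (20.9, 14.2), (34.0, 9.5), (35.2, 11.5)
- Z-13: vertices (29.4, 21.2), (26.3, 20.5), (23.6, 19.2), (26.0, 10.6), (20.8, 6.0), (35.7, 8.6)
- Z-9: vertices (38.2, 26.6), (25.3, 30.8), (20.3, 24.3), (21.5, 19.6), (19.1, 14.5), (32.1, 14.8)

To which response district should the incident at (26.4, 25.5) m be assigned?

Z-9

Cast a ray rightward from (26.4, 25.5). For each polygon, the edges (by vertex number in listed order) whose endpoints lie on opposite sides of y = 25.5, where each meets that height, and whether that is right or left of the point:
Z-19: no edge straddles that height → 0 crossings.
Z-13: no edge straddles that height → 0 crossings.
Z-9: 2–3 at x≈21.22 (left), 6–1 at x≈37.63 (right) → 1 crossing.
Only Z-9 has an odd count, so the point is inside Z-9.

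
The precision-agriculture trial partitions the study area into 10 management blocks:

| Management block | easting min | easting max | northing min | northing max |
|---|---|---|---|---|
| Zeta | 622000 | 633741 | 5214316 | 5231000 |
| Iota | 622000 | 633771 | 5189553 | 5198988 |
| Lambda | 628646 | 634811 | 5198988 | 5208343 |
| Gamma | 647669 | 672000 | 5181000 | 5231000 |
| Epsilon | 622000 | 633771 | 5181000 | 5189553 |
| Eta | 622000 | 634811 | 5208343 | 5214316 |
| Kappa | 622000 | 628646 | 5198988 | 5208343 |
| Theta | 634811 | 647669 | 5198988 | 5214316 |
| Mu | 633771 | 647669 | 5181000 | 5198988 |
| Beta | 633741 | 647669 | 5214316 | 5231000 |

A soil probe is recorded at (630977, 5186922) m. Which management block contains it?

Epsilon

The point has easting = 630977 and northing = 5186922.
Only Epsilon satisfies 622000 ≤ easting ≤ 633771 and 5181000 ≤ northing ≤ 5189553.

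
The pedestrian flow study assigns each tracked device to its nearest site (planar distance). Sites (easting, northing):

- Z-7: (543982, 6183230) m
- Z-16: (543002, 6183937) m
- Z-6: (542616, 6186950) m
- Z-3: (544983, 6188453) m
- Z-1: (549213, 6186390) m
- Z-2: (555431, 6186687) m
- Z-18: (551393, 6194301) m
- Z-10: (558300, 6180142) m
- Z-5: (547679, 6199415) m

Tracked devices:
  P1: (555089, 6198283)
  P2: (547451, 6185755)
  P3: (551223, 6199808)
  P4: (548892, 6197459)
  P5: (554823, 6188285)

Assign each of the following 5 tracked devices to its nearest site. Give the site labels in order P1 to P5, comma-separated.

P1 → Z-18 (d²=29516740.00)
P2 → Z-1 (d²=3507869.00)
P3 → Z-5 (d²=12714385.00)
P4 → Z-5 (d²=5297305.00)
P5 → Z-2 (d²=2923268.00)

Z-18, Z-1, Z-5, Z-5, Z-2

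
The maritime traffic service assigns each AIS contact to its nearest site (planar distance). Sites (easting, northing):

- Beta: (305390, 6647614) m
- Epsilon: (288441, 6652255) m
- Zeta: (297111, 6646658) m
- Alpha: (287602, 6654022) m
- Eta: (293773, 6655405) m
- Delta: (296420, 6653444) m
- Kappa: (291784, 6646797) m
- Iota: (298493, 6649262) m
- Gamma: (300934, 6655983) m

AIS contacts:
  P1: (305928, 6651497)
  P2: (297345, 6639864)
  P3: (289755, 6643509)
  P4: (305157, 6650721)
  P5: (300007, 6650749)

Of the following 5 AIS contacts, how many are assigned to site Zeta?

1

P1 → Beta
P2 → Zeta
P3 → Kappa
P4 → Beta
P5 → Iota
1 of the 5 goes to Zeta.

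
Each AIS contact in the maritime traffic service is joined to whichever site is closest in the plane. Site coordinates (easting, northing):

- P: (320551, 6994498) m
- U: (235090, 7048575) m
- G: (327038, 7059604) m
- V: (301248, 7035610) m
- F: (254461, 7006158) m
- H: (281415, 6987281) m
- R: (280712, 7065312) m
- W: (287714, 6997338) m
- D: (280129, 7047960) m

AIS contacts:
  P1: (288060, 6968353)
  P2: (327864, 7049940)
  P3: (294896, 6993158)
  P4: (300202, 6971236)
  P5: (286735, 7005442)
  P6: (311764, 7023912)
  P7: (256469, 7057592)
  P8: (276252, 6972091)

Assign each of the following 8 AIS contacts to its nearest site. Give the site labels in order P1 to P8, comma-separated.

H, G, W, H, W, V, U, H

P1 → H (d²=402425209.00)
P2 → G (d²=94075172.00)
P3 → W (d²=69053524.00)
P4 → H (d²=610393394.00)
P5 → W (d²=66633257.00)
P6 → V (d²=247429460.00)
P7 → U (d²=538367930.00)
P8 → H (d²=257392669.00)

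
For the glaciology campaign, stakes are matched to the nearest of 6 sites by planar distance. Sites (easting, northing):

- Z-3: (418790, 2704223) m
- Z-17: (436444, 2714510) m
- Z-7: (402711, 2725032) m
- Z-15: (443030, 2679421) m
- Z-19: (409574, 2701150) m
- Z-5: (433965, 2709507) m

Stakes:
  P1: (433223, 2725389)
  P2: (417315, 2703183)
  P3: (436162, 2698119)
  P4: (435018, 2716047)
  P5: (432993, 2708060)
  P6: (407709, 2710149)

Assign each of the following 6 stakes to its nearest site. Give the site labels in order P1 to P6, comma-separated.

Z-17, Z-3, Z-5, Z-17, Z-5, Z-19

P1 → Z-17 (d²=128727482.00)
P2 → Z-3 (d²=3257225.00)
P3 → Z-5 (d²=134513353.00)
P4 → Z-17 (d²=4395845.00)
P5 → Z-5 (d²=3038593.00)
P6 → Z-19 (d²=84460226.00)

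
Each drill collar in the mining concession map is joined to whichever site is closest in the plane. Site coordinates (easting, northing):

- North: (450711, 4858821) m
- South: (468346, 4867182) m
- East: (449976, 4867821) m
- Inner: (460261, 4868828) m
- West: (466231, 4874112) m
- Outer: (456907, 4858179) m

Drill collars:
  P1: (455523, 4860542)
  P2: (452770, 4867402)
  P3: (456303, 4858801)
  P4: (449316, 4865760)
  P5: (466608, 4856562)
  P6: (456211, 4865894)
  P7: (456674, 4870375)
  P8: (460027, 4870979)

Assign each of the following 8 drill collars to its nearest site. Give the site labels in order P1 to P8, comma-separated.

Outer, East, Outer, East, Outer, Inner, Inner, Inner

P1 → Outer (d²=7499225.00)
P2 → East (d²=7981997.00)
P3 → Outer (d²=751700.00)
P4 → East (d²=4683321.00)
P5 → Outer (d²=96724090.00)
P6 → Inner (d²=25010856.00)
P7 → Inner (d²=15259778.00)
P8 → Inner (d²=4681557.00)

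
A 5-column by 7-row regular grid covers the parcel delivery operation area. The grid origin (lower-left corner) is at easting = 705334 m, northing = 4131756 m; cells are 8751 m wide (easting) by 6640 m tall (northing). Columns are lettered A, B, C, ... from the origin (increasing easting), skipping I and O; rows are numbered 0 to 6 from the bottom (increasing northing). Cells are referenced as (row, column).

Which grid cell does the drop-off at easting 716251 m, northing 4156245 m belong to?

(3, B)

Column index: ⌊(716251 − 705334) / 8751⌋ = ⌊1.248⌋ = 1 → column B
Row offset from origin: ⌊(4156245 − 4131756) / 6640⌋ = ⌊3.688⌋ = 3 → row 3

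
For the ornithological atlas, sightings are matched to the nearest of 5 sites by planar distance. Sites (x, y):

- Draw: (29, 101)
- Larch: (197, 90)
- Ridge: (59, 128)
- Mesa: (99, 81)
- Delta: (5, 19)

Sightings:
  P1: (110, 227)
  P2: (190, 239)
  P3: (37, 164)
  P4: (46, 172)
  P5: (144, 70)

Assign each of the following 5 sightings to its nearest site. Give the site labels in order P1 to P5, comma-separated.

P1 → Ridge (d²=12402.00)
P2 → Larch (d²=22250.00)
P3 → Ridge (d²=1780.00)
P4 → Ridge (d²=2105.00)
P5 → Mesa (d²=2146.00)

Ridge, Larch, Ridge, Ridge, Mesa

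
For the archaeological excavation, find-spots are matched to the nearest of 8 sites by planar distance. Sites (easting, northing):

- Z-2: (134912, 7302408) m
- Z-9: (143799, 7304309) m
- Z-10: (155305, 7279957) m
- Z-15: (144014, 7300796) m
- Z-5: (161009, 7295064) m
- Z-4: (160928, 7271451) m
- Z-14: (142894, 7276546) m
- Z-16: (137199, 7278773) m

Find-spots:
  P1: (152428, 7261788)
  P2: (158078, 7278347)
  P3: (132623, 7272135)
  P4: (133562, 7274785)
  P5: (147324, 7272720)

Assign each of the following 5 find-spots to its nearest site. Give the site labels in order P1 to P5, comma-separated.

Z-4, Z-10, Z-16, Z-16, Z-14

P1 → Z-4 (d²=165623569.00)
P2 → Z-10 (d²=10281629.00)
P3 → Z-16 (d²=65002820.00)
P4 → Z-16 (d²=29131913.00)
P5 → Z-14 (d²=34263176.00)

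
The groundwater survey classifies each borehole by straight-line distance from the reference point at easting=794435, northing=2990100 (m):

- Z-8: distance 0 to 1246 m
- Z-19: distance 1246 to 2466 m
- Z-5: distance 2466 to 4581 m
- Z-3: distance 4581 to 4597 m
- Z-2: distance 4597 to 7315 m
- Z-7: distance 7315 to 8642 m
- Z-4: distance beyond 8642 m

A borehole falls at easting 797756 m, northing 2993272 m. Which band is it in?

Z-3

Distance = √((797756−794435)² + (2993272−2990100)²) = √(11029041.000 + 10061584.000) = 4592.453 m.
4581 ≤ 4592.453 < 4597 → Z-3.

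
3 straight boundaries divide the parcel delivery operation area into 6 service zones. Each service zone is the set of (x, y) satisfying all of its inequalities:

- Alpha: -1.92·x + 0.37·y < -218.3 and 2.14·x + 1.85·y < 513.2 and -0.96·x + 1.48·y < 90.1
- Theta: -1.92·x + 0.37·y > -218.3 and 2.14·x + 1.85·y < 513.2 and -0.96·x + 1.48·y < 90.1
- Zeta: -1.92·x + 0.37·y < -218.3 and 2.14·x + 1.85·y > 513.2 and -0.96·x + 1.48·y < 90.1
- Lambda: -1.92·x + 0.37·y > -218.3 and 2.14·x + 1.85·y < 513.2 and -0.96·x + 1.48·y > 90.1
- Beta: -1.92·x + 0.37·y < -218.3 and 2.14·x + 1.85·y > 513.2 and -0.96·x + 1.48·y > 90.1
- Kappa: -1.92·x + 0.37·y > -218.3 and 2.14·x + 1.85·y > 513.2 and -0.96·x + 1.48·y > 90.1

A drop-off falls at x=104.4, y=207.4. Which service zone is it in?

-1.92·104.4 + 0.37·207.4 = -123.710, which is > -218.3
2.14·104.4 + 1.85·207.4 = 607.106, which is > 513.2
-0.96·104.4 + 1.48·207.4 = 206.728, which is > 90.1
This sign pattern matches Kappa.

Kappa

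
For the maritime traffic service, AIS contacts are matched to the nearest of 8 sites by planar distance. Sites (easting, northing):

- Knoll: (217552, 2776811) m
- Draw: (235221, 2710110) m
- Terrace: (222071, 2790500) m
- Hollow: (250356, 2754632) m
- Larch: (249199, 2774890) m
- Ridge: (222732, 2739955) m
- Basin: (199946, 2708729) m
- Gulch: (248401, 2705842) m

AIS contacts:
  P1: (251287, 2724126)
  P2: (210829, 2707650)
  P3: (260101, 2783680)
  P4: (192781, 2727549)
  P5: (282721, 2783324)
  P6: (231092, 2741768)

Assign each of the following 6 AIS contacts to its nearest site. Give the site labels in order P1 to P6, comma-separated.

P1 → Gulch (d²=342633652.00)
P2 → Basin (d²=119603930.00)
P3 → Larch (d²=196117704.00)
P4 → Basin (d²=405529625.00)
P5 → Larch (d²=1194856840.00)
P6 → Ridge (d²=73176569.00)

Gulch, Basin, Larch, Basin, Larch, Ridge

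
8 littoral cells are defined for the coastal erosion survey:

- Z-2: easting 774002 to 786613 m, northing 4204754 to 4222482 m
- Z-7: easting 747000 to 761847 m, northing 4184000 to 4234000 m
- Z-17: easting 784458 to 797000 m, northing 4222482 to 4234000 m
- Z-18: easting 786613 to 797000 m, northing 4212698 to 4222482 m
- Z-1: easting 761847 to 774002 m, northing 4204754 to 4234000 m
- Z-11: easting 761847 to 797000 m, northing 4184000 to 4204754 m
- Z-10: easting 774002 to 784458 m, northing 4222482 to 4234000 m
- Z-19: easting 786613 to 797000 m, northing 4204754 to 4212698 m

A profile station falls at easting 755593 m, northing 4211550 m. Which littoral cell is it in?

Z-7

The point has easting = 755593 and northing = 4211550.
Only Z-7 satisfies 747000 ≤ easting ≤ 761847 and 4184000 ≤ northing ≤ 4234000.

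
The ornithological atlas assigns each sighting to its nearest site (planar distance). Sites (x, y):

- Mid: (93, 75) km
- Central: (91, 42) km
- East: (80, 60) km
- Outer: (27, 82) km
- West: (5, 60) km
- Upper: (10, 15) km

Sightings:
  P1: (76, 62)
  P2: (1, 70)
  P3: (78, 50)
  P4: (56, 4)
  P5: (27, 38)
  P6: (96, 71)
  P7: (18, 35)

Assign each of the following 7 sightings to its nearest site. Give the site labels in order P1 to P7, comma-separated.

P1 → East (d²=20.00)
P2 → West (d²=116.00)
P3 → East (d²=104.00)
P4 → Upper (d²=2237.00)
P5 → Upper (d²=818.00)
P6 → Mid (d²=25.00)
P7 → Upper (d²=464.00)

East, West, East, Upper, Upper, Mid, Upper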